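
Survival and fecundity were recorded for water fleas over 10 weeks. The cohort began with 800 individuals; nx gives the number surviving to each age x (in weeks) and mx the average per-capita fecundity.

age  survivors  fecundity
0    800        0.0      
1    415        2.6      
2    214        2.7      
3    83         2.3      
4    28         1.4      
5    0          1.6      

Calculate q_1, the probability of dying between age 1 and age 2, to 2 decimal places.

lx = nx/n0 = nx/800: 1, 0.51875, 0.2675, 0.10375, 0.035, 0
q_1 = (l_1 − l_2) / l_1 = (0.51875 − 0.2675) / 0.51875
     = 0.25125 / 0.51875 = 0.484337… → 0.48

0.48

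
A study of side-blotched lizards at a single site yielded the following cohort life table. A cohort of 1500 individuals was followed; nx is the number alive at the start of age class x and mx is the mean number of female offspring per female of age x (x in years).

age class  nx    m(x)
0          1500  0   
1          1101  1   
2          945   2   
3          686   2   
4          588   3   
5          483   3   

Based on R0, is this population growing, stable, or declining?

growing

lx = nx/n0 = nx/1500: 1, 0.734, 0.63, 0.45733…, 0.392, 0.322
R0 = Σ lx·mx = 0 + 0.734 + 1.26 + 0.914667… + 1.176 + 0.966 = 5.050667…
R0 > 1, so the population is growing.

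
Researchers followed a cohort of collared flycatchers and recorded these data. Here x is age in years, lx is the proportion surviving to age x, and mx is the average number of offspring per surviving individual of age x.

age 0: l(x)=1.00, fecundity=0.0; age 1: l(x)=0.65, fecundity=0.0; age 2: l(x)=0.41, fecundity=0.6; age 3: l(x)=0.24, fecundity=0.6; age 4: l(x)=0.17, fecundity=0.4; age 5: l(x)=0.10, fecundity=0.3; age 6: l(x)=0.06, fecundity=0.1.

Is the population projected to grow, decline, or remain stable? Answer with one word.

declining

R0 = Σ lx·mx = 0 + 0 + 0.246 + 0.144 + 0.068 + 0.03 + 0.006 = 0.494
R0 < 1, so the population is declining.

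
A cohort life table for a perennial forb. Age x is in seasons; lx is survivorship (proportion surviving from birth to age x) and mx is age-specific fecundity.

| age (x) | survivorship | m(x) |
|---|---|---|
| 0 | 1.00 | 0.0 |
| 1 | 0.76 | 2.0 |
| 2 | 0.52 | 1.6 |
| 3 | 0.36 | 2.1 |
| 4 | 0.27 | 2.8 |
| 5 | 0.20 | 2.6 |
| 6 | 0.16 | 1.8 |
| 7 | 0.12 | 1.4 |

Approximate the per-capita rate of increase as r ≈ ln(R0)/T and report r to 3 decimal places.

0.546

R0 = Σ lx·mx = 0 + 1.52 + 0.832 + 0.756 + 0.756 + 0.52 + 0.288 + 0.168 = 4.84
Σ x·lx·mx = 13.98; T = 13.98/4.84 = 2.88843…
r ≈ ln(R0)/T = ln(4.84)/2.88843… = 0.54594… → 0.546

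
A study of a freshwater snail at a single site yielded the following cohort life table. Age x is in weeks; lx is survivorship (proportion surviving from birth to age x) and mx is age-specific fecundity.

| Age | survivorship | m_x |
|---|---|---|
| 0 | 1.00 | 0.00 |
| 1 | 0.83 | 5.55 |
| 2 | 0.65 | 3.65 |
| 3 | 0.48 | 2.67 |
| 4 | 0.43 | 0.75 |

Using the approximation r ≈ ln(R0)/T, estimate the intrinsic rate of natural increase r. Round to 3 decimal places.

R0 = Σ lx·mx = 0 + 4.6065 + 2.3725 + 1.2816 + 0.3225 = 8.5831
Σ x·lx·mx = 14.4863; T = 14.4863/8.5831 = 1.68777…
r ≈ ln(R0)/T = ln(8.5831)/1.68777… = 1.27375… → 1.274

1.274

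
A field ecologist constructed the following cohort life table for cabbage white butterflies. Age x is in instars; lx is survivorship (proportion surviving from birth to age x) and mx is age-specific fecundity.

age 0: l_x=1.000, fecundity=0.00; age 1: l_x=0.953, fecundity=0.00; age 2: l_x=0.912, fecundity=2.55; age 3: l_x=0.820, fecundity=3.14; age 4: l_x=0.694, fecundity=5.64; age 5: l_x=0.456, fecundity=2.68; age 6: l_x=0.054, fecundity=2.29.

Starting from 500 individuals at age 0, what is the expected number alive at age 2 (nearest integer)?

Expected survivors = N0 · l_2 = 500 × 0.912 = 456 → 456

456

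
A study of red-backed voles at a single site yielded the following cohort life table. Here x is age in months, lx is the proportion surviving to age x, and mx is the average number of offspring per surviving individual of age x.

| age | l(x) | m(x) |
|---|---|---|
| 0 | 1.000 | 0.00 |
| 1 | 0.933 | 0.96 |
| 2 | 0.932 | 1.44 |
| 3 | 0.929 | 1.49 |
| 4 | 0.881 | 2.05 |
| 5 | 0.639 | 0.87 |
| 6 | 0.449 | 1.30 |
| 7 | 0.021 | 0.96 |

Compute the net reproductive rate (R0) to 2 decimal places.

6.59

lx·mx by age: 0, 0.89568, 1.34208, 1.38421, 1.80605, 0.55593, 0.5837, 0.02016
R0 = Σ lx·mx = 6.58781 → 6.59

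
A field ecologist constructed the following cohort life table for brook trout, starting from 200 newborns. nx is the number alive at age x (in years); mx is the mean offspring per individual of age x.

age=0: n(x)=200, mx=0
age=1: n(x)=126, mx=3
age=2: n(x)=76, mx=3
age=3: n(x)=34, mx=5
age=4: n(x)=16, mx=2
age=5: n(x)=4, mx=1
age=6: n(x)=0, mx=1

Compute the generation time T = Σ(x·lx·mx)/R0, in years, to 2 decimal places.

1.84

lx = nx/n0 = nx/200: 1, 0.63, 0.38, 0.17, 0.08, 0.02, 0
lx·mx: 0, 1.89, 1.14, 0.85, 0.16, 0.02, 0 → R0 = 4.06
x·lx·mx: 0, 1.89, 2.28, 2.55, 0.64, 0.1, 0 → Σ = 7.46
T = 7.46 / 4.06 = 1.837438… → 1.84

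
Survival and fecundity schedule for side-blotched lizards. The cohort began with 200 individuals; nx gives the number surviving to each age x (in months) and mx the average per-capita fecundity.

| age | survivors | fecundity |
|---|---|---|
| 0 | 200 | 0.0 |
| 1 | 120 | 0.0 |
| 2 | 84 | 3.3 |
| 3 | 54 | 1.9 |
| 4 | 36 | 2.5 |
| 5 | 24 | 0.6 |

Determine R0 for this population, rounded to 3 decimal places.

lx = nx/n0 = nx/200: 1, 0.6, 0.42, 0.27, 0.18, 0.12
lx·mx by age: 0, 0, 1.386, 0.513, 0.45, 0.072
R0 = Σ lx·mx = 2.421 → 2.421

2.421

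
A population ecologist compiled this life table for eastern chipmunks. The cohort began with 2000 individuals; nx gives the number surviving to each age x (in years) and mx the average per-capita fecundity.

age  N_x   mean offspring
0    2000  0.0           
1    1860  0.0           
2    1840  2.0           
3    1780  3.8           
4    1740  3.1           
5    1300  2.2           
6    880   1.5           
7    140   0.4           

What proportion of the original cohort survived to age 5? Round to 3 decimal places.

0.650

l_5 = n_5/n_0 = 1300/2000 = 0.65 → 0.650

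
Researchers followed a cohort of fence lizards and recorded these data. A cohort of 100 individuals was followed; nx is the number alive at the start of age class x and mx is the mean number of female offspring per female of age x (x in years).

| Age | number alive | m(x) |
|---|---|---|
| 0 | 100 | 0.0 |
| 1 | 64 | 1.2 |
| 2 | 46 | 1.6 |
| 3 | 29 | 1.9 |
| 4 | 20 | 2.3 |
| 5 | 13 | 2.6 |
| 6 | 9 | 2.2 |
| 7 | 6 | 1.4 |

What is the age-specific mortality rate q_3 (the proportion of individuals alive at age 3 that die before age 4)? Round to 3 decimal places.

lx = nx/n0 = nx/100: 1, 0.64, 0.46, 0.29, 0.2, 0.13, 0.09, 0.06
q_3 = (l_3 − l_4) / l_3 = (0.29 − 0.2) / 0.29
     = 0.09 / 0.29 = 0.310345… → 0.310

0.310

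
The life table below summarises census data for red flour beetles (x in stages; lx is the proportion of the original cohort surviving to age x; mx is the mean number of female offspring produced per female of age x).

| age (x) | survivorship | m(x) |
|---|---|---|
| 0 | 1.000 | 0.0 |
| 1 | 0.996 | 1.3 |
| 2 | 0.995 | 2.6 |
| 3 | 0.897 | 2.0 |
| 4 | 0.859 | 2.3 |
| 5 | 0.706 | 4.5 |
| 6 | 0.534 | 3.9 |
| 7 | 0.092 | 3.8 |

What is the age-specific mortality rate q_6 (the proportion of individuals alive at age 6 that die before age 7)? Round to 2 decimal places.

q_6 = (l_6 − l_7) / l_6 = (0.534 − 0.092) / 0.534
     = 0.442 / 0.534 = 0.827715… → 0.83

0.83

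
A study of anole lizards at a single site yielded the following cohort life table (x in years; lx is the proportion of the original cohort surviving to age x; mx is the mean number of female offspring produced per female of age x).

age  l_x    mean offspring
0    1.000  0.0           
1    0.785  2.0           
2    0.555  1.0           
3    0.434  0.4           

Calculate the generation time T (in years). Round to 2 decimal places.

1.39

lx·mx: 0, 1.57, 0.555, 0.1736 → R0 = 2.2986
x·lx·mx: 0, 1.57, 1.11, 0.5208 → Σ = 3.2008
T = 3.2008 / 2.2986 = 1.3925… → 1.39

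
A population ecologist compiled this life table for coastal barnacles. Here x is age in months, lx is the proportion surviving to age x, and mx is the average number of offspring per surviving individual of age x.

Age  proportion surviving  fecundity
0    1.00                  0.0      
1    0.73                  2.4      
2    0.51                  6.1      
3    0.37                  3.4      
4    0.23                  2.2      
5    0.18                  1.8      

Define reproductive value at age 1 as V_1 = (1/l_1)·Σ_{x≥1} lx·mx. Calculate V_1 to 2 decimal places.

9.52

lx·mx for x ≥ 1: 1.752, 3.111, 1.258, 0.506, 0.324 → sum = 6.951
V_1 = 6.951 / l_1 = 6.951 / 0.73 = 9.521918… → 9.52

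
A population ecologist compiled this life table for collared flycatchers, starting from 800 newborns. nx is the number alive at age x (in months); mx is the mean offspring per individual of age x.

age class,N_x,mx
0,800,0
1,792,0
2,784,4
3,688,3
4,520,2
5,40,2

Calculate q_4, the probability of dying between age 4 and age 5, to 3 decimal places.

0.923

lx = nx/n0 = nx/800: 1, 0.99, 0.98, 0.86, 0.65, 0.05
q_4 = (l_4 − l_5) / l_4 = (0.65 − 0.05) / 0.65
     = 0.6 / 0.65 = 0.923077… → 0.923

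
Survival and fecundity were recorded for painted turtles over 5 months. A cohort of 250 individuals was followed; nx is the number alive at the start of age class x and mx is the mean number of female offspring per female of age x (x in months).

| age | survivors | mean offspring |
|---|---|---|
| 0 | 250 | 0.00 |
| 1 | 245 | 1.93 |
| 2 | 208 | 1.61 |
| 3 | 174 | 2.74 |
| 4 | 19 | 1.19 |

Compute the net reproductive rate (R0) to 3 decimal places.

5.228

lx = nx/n0 = nx/250: 1, 0.98, 0.832, 0.696, 0.076
lx·mx by age: 0, 1.8914, 1.33952, 1.90704, 0.09044
R0 = Σ lx·mx = 5.2284 → 5.228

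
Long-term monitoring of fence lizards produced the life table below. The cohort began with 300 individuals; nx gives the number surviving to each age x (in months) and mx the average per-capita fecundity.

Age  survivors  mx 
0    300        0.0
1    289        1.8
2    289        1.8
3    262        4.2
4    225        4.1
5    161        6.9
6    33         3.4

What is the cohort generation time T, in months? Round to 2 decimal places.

3.45

lx = nx/n0 = nx/300: 1, 0.96333…, 0.96333…, 0.87333…, 0.75, 0.53667…, 0.11
lx·mx: 0, 1.734…, 1.734…, 3.668…, 3.075, 3.703…, 0.374 → R0 = 14.288…
x·lx·mx: 0, 1.734…, 3.468…, 11.004…, 12.3, 18.515…, 2.244 → Σ = 49.265…
T = 49.265… / 14.288… = 3.447998… → 3.45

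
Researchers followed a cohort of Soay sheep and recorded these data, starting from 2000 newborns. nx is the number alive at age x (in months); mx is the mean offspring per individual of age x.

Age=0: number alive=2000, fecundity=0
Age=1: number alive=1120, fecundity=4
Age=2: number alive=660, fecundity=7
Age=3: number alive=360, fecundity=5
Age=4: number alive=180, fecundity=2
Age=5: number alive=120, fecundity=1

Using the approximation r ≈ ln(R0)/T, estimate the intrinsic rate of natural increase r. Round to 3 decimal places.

lx = nx/n0 = nx/2000: 1, 0.56, 0.33, 0.18, 0.09, 0.06
R0 = Σ lx·mx = 0 + 2.24 + 2.31 + 0.9 + 0.18 + 0.06 = 5.69
Σ x·lx·mx = 10.58; T = 10.58/5.69 = 1.8594…
r ≈ ln(R0)/T = ln(5.69)/1.8594… = 0.93509… → 0.935

0.935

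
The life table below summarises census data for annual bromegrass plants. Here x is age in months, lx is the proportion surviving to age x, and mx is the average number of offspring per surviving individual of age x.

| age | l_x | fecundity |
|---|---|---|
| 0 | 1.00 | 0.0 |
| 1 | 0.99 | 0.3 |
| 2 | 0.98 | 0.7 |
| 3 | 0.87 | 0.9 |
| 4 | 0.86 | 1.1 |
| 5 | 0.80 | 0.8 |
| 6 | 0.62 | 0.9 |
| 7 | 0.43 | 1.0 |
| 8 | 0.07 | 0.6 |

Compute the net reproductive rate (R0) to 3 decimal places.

4.382

lx·mx by age: 0, 0.297, 0.686, 0.783, 0.946, 0.64, 0.558, 0.43, 0.042
R0 = Σ lx·mx = 4.382 → 4.382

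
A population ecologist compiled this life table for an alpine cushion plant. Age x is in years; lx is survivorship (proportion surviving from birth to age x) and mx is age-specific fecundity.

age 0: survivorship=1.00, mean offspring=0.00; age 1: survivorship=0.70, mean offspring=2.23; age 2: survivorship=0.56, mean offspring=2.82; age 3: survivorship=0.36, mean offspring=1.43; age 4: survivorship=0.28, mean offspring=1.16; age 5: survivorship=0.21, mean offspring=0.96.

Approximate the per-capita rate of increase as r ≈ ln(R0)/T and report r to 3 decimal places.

0.698

R0 = Σ lx·mx = 0 + 1.561 + 1.5792 + 0.5148 + 0.3248 + 0.2016 = 4.1814
Σ x·lx·mx = 8.571; T = 8.571/4.1814 = 2.04979…
r ≈ ln(R0)/T = ln(4.1814)/2.04979… = 0.69795… → 0.698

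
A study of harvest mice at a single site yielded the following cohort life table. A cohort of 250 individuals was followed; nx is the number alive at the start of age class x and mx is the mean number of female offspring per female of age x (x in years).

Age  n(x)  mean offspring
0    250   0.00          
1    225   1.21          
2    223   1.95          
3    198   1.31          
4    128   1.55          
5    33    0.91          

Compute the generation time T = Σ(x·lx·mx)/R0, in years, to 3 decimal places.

2.397

lx = nx/n0 = nx/250: 1, 0.9, 0.892, 0.792, 0.512, 0.132
lx·mx: 0, 1.089, 1.7394, 1.03752, 0.7936, 0.12012 → R0 = 4.77964
x·lx·mx: 0, 1.089, 3.4788, 3.11256, 3.1744, 0.6006 → Σ = 11.45536
T = 11.45536 / 4.77964 = 2.396699… → 2.397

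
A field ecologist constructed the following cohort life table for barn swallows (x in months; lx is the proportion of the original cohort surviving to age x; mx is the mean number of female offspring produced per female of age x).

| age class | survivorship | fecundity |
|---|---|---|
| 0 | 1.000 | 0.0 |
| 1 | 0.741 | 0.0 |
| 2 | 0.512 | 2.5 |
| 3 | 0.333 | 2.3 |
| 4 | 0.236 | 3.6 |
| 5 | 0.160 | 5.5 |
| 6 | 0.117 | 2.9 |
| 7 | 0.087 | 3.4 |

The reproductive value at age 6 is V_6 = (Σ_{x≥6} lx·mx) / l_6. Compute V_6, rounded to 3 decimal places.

5.428

lx·mx for x ≥ 6: 0.3393, 0.2958 → sum = 0.6351
V_6 = 0.6351 / l_6 = 0.6351 / 0.117 = 5.428205… → 5.428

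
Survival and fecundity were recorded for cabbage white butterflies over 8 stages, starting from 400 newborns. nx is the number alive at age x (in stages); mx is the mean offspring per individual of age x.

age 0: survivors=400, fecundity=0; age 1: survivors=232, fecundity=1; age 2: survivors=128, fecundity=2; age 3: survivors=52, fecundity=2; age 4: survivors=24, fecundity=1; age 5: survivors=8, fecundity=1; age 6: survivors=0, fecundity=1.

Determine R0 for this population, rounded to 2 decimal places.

lx = nx/n0 = nx/400: 1, 0.58, 0.32, 0.13, 0.06, 0.02, 0
lx·mx by age: 0, 0.58, 0.64, 0.26, 0.06, 0.02, 0
R0 = Σ lx·mx = 1.56 → 1.56

1.56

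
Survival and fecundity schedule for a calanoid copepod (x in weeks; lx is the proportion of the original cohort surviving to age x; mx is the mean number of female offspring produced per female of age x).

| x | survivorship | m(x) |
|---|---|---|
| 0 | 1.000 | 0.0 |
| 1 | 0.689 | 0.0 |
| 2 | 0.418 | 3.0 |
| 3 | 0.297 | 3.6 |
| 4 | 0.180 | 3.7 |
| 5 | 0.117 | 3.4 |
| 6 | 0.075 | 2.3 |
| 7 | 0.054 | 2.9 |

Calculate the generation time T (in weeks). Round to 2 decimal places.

3.36

lx·mx: 0, 0, 1.254, 1.0692, 0.666, 0.3978, 0.1725, 0.1566 → R0 = 3.7161
x·lx·mx: 0, 0, 2.508, 3.2076, 2.664, 1.989, 1.035, 1.0962 → Σ = 12.4998
T = 12.4998 / 3.7161 = 3.363688… → 3.36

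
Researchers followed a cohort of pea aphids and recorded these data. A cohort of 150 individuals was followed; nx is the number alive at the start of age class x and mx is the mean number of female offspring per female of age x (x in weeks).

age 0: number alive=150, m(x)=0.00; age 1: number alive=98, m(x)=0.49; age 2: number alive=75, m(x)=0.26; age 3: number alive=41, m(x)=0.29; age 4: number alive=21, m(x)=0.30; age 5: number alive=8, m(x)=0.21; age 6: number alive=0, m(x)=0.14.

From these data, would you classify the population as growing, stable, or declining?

declining

lx = nx/n0 = nx/150: 1, 0.65333…, 0.5, 0.27333…, 0.14, 0.05333…, 0
R0 = Σ lx·mx = 0 + 0.320133… + 0.13 + 0.079267… + 0.042 + 0.0112… + 0 = 0.5826…
R0 < 1, so the population is declining.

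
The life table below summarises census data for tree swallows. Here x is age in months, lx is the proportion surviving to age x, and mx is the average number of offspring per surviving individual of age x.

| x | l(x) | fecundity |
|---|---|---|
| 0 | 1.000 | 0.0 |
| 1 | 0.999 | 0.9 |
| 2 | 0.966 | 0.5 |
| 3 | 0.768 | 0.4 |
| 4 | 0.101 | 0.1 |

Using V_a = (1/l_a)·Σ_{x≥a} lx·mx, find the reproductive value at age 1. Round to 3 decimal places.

1.701

lx·mx for x ≥ 1: 0.8991, 0.483, 0.3072, 0.0101 → sum = 1.6994
V_1 = 1.6994 / l_1 = 1.6994 / 0.999 = 1.701101… → 1.701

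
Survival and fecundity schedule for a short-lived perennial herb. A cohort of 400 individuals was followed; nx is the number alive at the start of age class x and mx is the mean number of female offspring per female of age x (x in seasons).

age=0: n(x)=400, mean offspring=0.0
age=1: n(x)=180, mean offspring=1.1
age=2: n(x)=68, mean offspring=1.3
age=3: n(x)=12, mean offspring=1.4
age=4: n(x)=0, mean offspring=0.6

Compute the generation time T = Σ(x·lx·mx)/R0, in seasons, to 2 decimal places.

lx = nx/n0 = nx/400: 1, 0.45, 0.17, 0.03, 0
lx·mx: 0, 0.495, 0.221, 0.042, 0 → R0 = 0.758
x·lx·mx: 0, 0.495, 0.442, 0.126, 0 → Σ = 1.063
T = 1.063 / 0.758 = 1.402375… → 1.40

1.40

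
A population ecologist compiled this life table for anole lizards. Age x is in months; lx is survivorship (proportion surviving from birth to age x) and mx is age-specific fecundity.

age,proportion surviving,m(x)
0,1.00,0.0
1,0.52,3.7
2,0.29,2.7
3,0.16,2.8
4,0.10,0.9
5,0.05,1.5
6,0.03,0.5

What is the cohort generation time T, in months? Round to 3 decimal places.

1.697

lx·mx: 0, 1.924, 0.783, 0.448, 0.09, 0.075, 0.015 → R0 = 3.335
x·lx·mx: 0, 1.924, 1.566, 1.344, 0.36, 0.375, 0.09 → Σ = 5.659
T = 5.659 / 3.335 = 1.696852… → 1.697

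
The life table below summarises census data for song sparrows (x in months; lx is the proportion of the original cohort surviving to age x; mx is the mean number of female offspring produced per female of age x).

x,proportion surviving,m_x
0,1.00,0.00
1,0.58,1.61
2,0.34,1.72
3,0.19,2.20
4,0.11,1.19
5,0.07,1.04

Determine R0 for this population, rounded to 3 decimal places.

2.140

lx·mx by age: 0, 0.9338, 0.5848, 0.418, 0.1309, 0.0728
R0 = Σ lx·mx = 2.1403 → 2.140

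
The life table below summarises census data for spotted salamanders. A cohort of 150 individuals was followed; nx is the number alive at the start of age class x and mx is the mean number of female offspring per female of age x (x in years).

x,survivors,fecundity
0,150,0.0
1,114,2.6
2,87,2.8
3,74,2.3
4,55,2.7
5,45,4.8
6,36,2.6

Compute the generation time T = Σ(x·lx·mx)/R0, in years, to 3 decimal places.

3.021

lx = nx/n0 = nx/150: 1, 0.76, 0.58, 0.49333…, 0.36667…, 0.3, 0.24
lx·mx: 0, 1.976, 1.624, 1.134667…, 0.99…, 1.44, 0.624 → R0 = 7.788667…
x·lx·mx: 0, 1.976, 3.248, 3.404…, 3.96…, 7.2, 3.744 → Σ = 23.532…
T = 23.532… / 7.788667… = 3.021313… → 3.021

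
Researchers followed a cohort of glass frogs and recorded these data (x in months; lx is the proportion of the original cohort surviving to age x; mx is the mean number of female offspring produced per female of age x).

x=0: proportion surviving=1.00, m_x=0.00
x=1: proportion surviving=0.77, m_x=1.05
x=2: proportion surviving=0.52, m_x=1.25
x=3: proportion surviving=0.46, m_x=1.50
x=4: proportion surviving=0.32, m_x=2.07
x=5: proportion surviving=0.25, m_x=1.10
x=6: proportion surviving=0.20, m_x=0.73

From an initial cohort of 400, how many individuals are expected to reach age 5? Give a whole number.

Expected survivors = N0 · l_5 = 400 × 0.25 = 100 → 100

100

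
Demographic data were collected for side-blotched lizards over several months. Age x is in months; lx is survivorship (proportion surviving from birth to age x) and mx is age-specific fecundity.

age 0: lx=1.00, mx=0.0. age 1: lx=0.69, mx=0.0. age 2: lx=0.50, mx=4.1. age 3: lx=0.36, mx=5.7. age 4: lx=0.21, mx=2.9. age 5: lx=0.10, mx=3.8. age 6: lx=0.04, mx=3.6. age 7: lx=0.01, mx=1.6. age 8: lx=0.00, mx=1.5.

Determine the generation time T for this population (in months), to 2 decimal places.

2.96

lx·mx: 0, 0, 2.05, 2.052, 0.609, 0.38, 0.144, 0.016, 0 → R0 = 5.251
x·lx·mx: 0, 0, 4.1, 6.156, 2.436, 1.9, 0.864, 0.112, 0 → Σ = 15.568
T = 15.568 / 5.251 = 2.964769… → 2.96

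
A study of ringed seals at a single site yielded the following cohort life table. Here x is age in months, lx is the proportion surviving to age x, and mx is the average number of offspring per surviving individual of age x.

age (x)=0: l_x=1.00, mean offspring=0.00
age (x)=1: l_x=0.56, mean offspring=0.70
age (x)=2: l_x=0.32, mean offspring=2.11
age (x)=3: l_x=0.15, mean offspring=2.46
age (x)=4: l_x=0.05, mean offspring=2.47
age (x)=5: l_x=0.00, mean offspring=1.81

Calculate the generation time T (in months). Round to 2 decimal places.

lx·mx: 0, 0.392, 0.6752, 0.369, 0.1235, 0 → R0 = 1.5597
x·lx·mx: 0, 0.392, 1.3504, 1.107, 0.494, 0 → Σ = 3.3434
T = 3.3434 / 1.5597 = 2.143617… → 2.14

2.14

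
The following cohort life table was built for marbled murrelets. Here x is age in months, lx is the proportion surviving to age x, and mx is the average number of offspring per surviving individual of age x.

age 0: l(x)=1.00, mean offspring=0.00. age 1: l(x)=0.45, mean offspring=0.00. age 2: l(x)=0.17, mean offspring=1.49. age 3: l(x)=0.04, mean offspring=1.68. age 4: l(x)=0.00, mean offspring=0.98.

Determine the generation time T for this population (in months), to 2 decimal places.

2.21

lx·mx: 0, 0, 0.2533, 0.0672, 0 → R0 = 0.3205
x·lx·mx: 0, 0, 0.5066, 0.2016, 0 → Σ = 0.7082
T = 0.7082 / 0.3205 = 2.209672… → 2.21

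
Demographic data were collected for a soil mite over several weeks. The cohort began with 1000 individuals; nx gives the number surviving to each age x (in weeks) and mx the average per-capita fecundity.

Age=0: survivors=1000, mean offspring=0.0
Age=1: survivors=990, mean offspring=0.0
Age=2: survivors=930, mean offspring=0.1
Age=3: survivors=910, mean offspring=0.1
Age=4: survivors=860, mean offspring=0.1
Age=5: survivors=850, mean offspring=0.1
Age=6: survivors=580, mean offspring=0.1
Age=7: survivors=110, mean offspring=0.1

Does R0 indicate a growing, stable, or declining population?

declining

lx = nx/n0 = nx/1000: 1, 0.99, 0.93, 0.91, 0.86, 0.85, 0.58, 0.11
R0 = Σ lx·mx = 0 + 0 + 0.093 + 0.091 + 0.086 + 0.085 + 0.058 + 0.011 = 0.424
R0 < 1, so the population is declining.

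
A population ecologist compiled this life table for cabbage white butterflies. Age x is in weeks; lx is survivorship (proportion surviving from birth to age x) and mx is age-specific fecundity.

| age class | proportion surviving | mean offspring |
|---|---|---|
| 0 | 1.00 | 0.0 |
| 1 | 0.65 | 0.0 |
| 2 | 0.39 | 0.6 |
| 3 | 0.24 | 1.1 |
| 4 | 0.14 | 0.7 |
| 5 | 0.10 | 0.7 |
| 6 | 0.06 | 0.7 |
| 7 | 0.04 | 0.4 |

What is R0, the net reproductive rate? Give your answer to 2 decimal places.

0.72

lx·mx by age: 0, 0, 0.234, 0.264, 0.098, 0.07, 0.042, 0.016
R0 = Σ lx·mx = 0.724 → 0.72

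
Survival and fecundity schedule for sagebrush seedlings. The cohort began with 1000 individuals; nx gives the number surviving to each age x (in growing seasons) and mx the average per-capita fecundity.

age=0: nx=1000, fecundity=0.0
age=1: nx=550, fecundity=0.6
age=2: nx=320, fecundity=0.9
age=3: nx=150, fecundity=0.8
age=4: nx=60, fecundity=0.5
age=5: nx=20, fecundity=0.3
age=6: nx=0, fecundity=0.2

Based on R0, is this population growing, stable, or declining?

declining

lx = nx/n0 = nx/1000: 1, 0.55, 0.32, 0.15, 0.06, 0.02, 0
R0 = Σ lx·mx = 0 + 0.33 + 0.288 + 0.12 + 0.03 + 0.006 + 0 = 0.774
R0 < 1, so the population is declining.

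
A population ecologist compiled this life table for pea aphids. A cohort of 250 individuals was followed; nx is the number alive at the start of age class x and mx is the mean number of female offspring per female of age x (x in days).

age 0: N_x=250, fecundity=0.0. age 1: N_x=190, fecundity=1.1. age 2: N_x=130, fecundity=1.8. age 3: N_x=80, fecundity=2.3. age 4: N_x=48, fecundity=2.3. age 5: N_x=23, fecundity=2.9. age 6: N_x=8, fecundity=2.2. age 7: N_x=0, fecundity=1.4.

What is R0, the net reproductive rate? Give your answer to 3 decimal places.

lx = nx/n0 = nx/250: 1, 0.76, 0.52, 0.32, 0.192, 0.092, 0.032, 0
lx·mx by age: 0, 0.836, 0.936, 0.736, 0.4416, 0.2668, 0.0704, 0
R0 = Σ lx·mx = 3.2868 → 3.287

3.287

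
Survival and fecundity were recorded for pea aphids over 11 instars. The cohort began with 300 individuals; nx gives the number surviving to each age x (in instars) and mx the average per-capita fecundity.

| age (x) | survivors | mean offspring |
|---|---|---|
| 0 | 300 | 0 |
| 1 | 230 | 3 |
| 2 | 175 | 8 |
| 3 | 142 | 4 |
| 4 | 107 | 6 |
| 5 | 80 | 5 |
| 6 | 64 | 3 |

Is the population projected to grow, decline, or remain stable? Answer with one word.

lx = nx/n0 = nx/300: 1, 0.76667…, 0.58333…, 0.47333…, 0.35667…, 0.26667…, 0.21333…
R0 = Σ lx·mx = 0 + 2.3… + 4.666667… + 1.893333… + 2.14… + 1.333333… + 0.64… = 12.973333…
R0 > 1, so the population is growing.

growing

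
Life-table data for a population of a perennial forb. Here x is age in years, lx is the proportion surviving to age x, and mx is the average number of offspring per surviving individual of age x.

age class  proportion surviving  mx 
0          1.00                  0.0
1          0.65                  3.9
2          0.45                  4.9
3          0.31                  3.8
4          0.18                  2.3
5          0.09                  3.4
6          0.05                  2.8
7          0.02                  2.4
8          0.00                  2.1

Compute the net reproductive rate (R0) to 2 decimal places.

6.83

lx·mx by age: 0, 2.535, 2.205, 1.178, 0.414, 0.306, 0.14, 0.048, 0
R0 = Σ lx·mx = 6.826 → 6.83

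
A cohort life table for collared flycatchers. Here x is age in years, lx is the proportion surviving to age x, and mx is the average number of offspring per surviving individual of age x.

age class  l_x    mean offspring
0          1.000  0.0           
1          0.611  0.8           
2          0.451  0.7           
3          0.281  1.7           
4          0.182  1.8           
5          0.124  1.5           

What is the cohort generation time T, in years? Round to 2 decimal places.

2.67

lx·mx: 0, 0.4888, 0.3157, 0.4777, 0.3276, 0.186 → R0 = 1.7958
x·lx·mx: 0, 0.4888, 0.6314, 1.4331, 1.3104, 0.93 → Σ = 4.7937
T = 4.7937 / 1.7958 = 2.669395… → 2.67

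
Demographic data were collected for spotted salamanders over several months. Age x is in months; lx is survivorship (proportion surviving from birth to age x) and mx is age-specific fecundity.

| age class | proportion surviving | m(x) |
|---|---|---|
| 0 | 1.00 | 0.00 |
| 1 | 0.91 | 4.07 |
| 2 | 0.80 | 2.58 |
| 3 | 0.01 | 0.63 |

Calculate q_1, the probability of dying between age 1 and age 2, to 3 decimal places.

q_1 = (l_1 − l_2) / l_1 = (0.91 − 0.8) / 0.91
     = 0.11 / 0.91 = 0.120879… → 0.121

0.121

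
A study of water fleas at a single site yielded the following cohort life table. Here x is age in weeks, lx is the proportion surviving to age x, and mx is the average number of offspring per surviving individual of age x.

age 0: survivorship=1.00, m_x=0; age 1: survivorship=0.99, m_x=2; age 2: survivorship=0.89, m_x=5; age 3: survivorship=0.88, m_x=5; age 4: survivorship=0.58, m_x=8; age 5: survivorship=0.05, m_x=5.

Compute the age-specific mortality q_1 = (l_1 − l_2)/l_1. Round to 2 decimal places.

0.10

q_1 = (l_1 − l_2) / l_1 = (0.99 − 0.89) / 0.99
     = 0.1 / 0.99 = 0.10101… → 0.10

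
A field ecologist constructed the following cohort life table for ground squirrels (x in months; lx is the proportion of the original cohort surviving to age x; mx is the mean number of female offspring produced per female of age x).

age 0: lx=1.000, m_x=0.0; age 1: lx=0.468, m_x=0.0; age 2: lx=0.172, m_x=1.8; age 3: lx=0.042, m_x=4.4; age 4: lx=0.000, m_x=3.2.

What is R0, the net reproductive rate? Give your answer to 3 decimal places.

lx·mx by age: 0, 0, 0.3096, 0.1848, 0
R0 = Σ lx·mx = 0.4944 → 0.494

0.494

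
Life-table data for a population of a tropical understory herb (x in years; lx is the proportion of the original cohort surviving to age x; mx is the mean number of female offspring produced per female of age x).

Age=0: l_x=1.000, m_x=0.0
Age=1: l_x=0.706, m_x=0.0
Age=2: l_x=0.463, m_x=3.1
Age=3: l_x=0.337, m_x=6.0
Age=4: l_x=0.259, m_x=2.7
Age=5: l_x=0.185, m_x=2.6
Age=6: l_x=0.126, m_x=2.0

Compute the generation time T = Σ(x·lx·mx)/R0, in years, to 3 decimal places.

3.201

lx·mx: 0, 0, 1.4353, 2.022, 0.6993, 0.481, 0.252 → R0 = 4.8896
x·lx·mx: 0, 0, 2.8706, 6.066, 2.7972, 2.405, 1.512 → Σ = 15.6508
T = 15.6508 / 4.8896 = 3.200834… → 3.201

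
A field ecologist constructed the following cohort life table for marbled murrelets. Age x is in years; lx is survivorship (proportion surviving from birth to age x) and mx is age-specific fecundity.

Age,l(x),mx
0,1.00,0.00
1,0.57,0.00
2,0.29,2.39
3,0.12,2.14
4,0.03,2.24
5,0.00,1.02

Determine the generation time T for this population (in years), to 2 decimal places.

2.38

lx·mx: 0, 0, 0.6931, 0.2568, 0.0672, 0 → R0 = 1.0171
x·lx·mx: 0, 0, 1.3862, 0.7704, 0.2688, 0 → Σ = 2.4254
T = 2.4254 / 1.0171 = 2.384623… → 2.38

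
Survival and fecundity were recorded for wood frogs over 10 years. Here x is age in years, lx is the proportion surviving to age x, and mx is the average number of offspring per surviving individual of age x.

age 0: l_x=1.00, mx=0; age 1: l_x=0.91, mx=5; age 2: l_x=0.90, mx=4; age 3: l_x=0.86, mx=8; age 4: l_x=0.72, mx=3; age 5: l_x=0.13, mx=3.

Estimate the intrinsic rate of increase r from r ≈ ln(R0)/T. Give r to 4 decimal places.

1.1726

R0 = Σ lx·mx = 0 + 4.55 + 3.6 + 6.88 + 2.16 + 0.39 = 17.58
Σ x·lx·mx = 42.98; T = 42.98/17.58 = 2.44482…
r ≈ ln(R0)/T = ln(17.58)/2.44482… = 1.172584… → 1.1726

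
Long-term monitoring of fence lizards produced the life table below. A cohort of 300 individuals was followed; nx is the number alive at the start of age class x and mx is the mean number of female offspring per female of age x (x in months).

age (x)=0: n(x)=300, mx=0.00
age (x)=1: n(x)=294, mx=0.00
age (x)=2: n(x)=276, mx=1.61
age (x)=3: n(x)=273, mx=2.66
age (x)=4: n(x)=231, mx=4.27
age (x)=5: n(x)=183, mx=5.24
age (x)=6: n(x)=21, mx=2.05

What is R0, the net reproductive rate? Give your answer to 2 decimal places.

lx = nx/n0 = nx/300: 1, 0.98, 0.92, 0.91, 0.77, 0.61, 0.07
lx·mx by age: 0, 0, 1.4812, 2.4206, 3.2879, 3.1964, 0.1435
R0 = Σ lx·mx = 10.5296 → 10.53

10.53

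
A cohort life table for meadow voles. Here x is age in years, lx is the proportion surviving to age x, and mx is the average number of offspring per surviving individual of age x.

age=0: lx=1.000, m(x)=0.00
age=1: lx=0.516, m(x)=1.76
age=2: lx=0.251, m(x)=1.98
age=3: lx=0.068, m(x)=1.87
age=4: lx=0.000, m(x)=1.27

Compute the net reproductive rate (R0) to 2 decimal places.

1.53

lx·mx by age: 0, 0.90816, 0.49698, 0.12716, 0
R0 = Σ lx·mx = 1.5323 → 1.53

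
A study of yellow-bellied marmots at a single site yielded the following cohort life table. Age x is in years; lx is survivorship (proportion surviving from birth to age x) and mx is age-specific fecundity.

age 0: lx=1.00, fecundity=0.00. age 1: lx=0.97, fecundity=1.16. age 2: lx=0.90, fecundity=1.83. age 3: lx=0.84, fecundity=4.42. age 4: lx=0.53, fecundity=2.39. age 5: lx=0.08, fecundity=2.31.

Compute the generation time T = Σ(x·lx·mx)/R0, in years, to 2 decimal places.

2.72

lx·mx: 0, 1.1252, 1.647, 3.7128, 1.2667, 0.1848 → R0 = 7.9365
x·lx·mx: 0, 1.1252, 3.294, 11.1384, 5.0668, 0.924 → Σ = 21.5484
T = 21.5484 / 7.9365 = 2.715101… → 2.72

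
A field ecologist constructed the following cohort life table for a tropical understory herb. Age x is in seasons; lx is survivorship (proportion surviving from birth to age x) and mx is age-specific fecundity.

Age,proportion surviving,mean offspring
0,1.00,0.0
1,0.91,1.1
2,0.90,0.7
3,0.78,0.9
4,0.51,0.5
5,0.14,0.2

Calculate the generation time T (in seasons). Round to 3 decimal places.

lx·mx: 0, 1.001, 0.63, 0.702, 0.255, 0.028 → R0 = 2.616
x·lx·mx: 0, 1.001, 1.26, 2.106, 1.02, 0.14 → Σ = 5.527
T = 5.527 / 2.616 = 2.112768… → 2.113

2.113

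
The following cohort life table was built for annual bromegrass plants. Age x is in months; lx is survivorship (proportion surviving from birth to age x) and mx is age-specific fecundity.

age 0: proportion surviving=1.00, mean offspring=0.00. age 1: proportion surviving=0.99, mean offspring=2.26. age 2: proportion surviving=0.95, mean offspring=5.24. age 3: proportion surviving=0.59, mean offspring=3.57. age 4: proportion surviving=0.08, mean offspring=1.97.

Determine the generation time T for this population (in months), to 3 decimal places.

2.019

lx·mx: 0, 2.2374, 4.978, 2.1063, 0.1576 → R0 = 9.4793
x·lx·mx: 0, 2.2374, 9.956, 6.3189, 0.6304 → Σ = 19.1427
T = 19.1427 / 9.4793 = 2.019421… → 2.019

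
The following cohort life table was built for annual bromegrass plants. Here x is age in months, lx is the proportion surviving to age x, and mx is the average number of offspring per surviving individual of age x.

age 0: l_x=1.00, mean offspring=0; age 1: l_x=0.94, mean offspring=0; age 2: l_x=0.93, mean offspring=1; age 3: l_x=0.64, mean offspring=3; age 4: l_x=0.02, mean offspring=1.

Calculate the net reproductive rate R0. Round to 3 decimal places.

2.870

lx·mx by age: 0, 0, 0.93, 1.92, 0.02
R0 = Σ lx·mx = 2.87 → 2.870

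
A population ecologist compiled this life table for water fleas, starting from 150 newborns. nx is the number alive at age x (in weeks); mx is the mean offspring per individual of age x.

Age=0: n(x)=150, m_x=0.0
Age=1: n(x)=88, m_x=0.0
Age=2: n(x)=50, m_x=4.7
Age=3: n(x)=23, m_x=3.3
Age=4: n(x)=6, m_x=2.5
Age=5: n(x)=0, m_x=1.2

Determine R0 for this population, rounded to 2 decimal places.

lx = nx/n0 = nx/150: 1, 0.58667…, 0.33333…, 0.15333…, 0.04, 0
lx·mx by age: 0, 0, 1.566667…, 0.506…, 0.1, 0
R0 = Σ lx·mx = 2.172667… → 2.17

2.17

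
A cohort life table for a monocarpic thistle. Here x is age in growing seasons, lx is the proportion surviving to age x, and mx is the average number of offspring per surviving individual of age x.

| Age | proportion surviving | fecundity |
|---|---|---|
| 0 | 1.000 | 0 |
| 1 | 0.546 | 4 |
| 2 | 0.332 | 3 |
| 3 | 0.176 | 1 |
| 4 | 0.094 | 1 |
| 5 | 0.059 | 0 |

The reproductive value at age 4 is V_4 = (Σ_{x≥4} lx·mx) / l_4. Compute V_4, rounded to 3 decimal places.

1.000

lx·mx for x ≥ 4: 0.094, 0 → sum = 0.094
V_4 = 0.094 / l_4 = 0.094 / 0.094 = 1 → 1.000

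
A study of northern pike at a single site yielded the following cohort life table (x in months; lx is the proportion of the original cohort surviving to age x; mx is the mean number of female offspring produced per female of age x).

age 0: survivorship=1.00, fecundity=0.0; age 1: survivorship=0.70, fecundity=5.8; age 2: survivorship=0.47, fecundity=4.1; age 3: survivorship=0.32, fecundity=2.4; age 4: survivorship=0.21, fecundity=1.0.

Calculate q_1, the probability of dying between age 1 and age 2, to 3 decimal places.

q_1 = (l_1 − l_2) / l_1 = (0.7 − 0.47) / 0.7
     = 0.23 / 0.7 = 0.328571… → 0.329

0.329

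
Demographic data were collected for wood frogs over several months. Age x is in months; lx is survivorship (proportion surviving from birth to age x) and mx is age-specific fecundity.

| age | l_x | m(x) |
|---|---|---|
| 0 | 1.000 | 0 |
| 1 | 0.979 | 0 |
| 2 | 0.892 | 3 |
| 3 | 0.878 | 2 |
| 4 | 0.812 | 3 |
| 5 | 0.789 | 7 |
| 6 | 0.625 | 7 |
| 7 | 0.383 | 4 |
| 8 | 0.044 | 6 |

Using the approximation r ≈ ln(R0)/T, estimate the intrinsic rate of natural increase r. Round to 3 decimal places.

0.623

R0 = Σ lx·mx = 0 + 0 + 2.676 + 1.756 + 2.436 + 5.523 + 4.375 + 1.532 + 0.264 = 18.562
Σ x·lx·mx = 87.065; T = 87.065/18.562 = 4.6905…
r ≈ ln(R0)/T = ln(18.562)/4.6905… = 0.62277… → 0.623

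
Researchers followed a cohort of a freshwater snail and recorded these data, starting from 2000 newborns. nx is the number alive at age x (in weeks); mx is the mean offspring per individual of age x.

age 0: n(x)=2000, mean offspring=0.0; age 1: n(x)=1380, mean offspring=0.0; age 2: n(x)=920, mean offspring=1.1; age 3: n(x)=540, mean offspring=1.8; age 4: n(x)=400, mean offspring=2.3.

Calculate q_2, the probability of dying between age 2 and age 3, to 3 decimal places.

0.413

lx = nx/n0 = nx/2000: 1, 0.69, 0.46, 0.27, 0.2
q_2 = (l_2 − l_3) / l_2 = (0.46 − 0.27) / 0.46
     = 0.19 / 0.46 = 0.413043… → 0.413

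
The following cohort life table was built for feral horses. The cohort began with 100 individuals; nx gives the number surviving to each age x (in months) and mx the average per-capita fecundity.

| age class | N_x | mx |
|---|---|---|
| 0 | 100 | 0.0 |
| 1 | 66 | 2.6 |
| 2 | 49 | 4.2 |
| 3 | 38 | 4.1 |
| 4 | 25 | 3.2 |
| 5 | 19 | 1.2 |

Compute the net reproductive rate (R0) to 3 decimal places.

lx = nx/n0 = nx/100: 1, 0.66, 0.49, 0.38, 0.25, 0.19
lx·mx by age: 0, 1.716, 2.058, 1.558, 0.8, 0.228
R0 = Σ lx·mx = 6.36 → 6.360

6.360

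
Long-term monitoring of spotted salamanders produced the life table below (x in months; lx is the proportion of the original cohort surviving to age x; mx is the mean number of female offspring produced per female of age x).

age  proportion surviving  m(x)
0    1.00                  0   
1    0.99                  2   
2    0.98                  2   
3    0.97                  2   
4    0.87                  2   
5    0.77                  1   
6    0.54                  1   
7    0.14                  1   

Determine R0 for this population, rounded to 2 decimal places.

9.07

lx·mx by age: 0, 1.98, 1.96, 1.94, 1.74, 0.77, 0.54, 0.14
R0 = Σ lx·mx = 9.07 → 9.07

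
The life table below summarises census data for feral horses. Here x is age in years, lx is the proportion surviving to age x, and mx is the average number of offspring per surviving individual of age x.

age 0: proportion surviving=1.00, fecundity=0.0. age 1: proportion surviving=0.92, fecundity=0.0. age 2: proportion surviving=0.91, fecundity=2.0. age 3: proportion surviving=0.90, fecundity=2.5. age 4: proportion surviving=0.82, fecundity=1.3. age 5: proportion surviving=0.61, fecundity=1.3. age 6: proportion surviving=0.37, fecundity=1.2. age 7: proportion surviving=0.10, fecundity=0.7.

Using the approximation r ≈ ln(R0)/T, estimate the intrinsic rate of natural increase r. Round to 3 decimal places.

0.551

R0 = Σ lx·mx = 0 + 0 + 1.82 + 2.25 + 1.066 + 0.793 + 0.444 + 0.07 = 6.443
Σ x·lx·mx = 21.773; T = 21.773/6.443 = 3.37933…
r ≈ ln(R0)/T = ln(6.443)/3.37933… = 0.55129… → 0.551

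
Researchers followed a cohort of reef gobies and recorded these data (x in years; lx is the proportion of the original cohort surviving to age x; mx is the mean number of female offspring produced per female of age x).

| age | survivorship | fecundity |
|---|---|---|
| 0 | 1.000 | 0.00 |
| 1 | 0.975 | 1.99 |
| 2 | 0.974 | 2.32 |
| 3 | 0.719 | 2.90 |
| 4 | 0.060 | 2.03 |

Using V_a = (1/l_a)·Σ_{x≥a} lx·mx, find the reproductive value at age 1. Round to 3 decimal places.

lx·mx for x ≥ 1: 1.94025, 2.25968, 2.0851, 0.1218 → sum = 6.40683
V_1 = 6.40683 / l_1 = 6.40683 / 0.975 = 6.571108… → 6.571

6.571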